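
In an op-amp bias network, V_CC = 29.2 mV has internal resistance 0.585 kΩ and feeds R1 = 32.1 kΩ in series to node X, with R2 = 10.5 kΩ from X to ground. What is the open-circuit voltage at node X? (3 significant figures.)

V_th ≈ 7.10 mV

R1' = 0.585 + 32.1 = 32.69 kΩ (source resistance + R1).
Open-circuit (no load on X): V_th = V_CC · R2/(R1' + R2) = 29.2 × 10.5/(32.69 + 10.5) = 7.100 mV.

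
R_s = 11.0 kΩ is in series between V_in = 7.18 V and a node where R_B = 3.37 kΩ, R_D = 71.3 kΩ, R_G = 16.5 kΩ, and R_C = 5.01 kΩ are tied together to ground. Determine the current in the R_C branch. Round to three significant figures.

I ≈ 0.197 mA

Equivalent of the parallel group: R_p = 1.751 kΩ.
V_A = 7.18 × 1.751/12.75 = 0.9862 V.
Branch current I = V_A/R_C = 0.9862/5.01 = 0.1968 mA.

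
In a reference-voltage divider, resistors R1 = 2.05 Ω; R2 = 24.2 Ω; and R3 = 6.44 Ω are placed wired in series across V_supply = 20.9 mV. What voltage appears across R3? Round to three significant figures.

Total series resistance ΣR = 2.05 + 24.2 + 6.44 = 32.69 Ω.
V = V_supply · R/ΣR = 20.9 × 0.1970 = 4.117 mV.

V ≈ 4.12 mV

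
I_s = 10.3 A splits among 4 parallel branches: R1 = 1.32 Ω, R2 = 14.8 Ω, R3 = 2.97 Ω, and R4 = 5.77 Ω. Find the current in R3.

I ≈ 2.60 A

ΣG = 1/1.32 + 1/14.8 + 1/2.97 + 1/5.77 = 1.335.
By the current-divider rule, I = I_s · G_k/ΣG = 10.3 × 0.2522 = 2.597 A.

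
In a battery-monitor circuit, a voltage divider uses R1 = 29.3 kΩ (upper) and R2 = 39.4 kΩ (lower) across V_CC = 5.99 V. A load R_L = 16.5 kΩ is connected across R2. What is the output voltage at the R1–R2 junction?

V_out ≈ 1.70 V

First combine the lower leg with the load: R2 ‖ R_L = 11.63 kΩ.
Voltage divider with the loaded lower leg: V_out = 5.99 × 11.63/(29.3 + 11.63) = 5.99 × 0.2841 = 1.702 V.
(Unloaded it would be 3.44 V; the load pulls it down.)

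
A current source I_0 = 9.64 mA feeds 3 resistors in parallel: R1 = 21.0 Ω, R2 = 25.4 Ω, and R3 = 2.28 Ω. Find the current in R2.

ΣG = 1/21.0 + 1/25.4 + 1/2.28 = 0.5256.
By the current-divider rule, I = I_0 · G_k/ΣG = 9.64 × 0.07491 = 0.7221 mA.

I ≈ 0.722 mA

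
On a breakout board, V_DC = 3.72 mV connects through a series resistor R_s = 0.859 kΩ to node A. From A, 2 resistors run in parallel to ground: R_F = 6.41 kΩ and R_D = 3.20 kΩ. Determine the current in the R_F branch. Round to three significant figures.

I ≈ 0.414 µA

Combine the parallel branches: R_p = (1/6.41 + 1/3.20)⁻¹ = 2.134 kΩ.
V_A = 3.72 × 2.134/2.993 = 2.653 mV.
Branch current I = V_A/R_F = 2.653/6.41 = 0.4138 µA.
(Equivalently: I_total = 1.243 µA, then current-divider fraction G_k/ΣG = 0.3330.)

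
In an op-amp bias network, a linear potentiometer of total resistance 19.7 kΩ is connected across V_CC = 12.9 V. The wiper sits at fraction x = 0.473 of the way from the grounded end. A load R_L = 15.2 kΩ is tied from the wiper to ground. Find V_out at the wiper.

The pot divides into 10.38 kΩ above the wiper and 9.318 kΩ below.
Lower segment in parallel with the load: 9.318 ‖ 15.2 = 5.777 kΩ.
V_out = 12.9 × 5.777/(10.38 + 5.777) = 4.612 V.
(Unloaded: V_out = x·V_CC = 6.10 V.)

V_out ≈ 4.61 V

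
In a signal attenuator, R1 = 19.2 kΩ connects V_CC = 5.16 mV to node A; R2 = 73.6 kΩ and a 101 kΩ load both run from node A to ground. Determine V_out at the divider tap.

V_out ≈ 3.56 mV

First combine the lower leg with the load: R2 ‖ R_L = 42.58 kΩ.
Then V_out = V_CC · R2'/(R1 + R2') = 5.16 × 42.58/61.78 = 3.556 mV.
(Unloaded it would be 4.09 mV; the load pulls it down.)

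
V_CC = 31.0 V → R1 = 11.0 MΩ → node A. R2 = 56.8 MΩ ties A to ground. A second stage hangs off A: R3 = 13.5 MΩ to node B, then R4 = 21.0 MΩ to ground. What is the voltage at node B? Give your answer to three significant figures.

V_B ≈ 12.5 V

The second stage (R3 + R4 = 34.50 MΩ) loads node A in parallel with R2.
Effective lower resistance at A: R2 ‖ 34.50 = 21.46 MΩ.
So V_A = 31.0 × 0.6612 = 20.50 V.
Stage 2 is unloaded, so V_B = V_A · R4/(R3+R4) = 20.50 × 21.0/34.50 = 12.48 V.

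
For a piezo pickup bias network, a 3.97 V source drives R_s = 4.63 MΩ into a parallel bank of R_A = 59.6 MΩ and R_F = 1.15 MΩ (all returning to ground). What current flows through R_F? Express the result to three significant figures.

Equivalent of the parallel group: R_p = 1.128 MΩ.
V_A by voltage divider: V_A = 3.97 × 1.128/(4.63 + 1.128) = 0.7779 V.
Branch current I = V_A/R_F = 0.7779/1.15 = 0.6764 µA.

I ≈ 0.676 µA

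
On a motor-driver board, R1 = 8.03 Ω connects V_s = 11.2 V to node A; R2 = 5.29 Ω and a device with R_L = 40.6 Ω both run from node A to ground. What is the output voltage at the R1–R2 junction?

V_out ≈ 4.12 V

First combine the lower leg with the load: R2 ‖ R_L = 4.680 Ω.
Voltage divider with the loaded lower leg: V_out = 11.2 × 4.680/(8.03 + 4.680) = 11.2 × 0.3682 = 4.124 V.
(Unloaded it would be 4.45 V; the load pulls it down.)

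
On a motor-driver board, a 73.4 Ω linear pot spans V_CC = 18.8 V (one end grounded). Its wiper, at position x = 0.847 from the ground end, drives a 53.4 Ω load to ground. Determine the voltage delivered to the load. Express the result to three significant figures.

V_out ≈ 13.5 V

Split the track: R_lower = x·R_p = 62.17 Ω, R_upper = (1−x)·R_p = 11.23 Ω.
R_L loads the lower segment: effective lower R = 28.73 Ω.
Loaded-divider output: V_out = 18.8 × 0.7189 = 13.52 V.
(Unloaded: V_out = x·V_CC = 15.9 V.)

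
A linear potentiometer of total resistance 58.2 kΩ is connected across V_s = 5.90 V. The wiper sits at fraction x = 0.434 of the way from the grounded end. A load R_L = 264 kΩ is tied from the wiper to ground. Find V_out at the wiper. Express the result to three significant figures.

Split the track: R_lower = x·R_p = 25.26 kΩ, R_upper = (1−x)·R_p = 32.94 kΩ.
R_L loads the lower segment: effective lower R = 23.05 kΩ.
Then V_out = V_s · 23.05/(32.94 + 23.05) = 2.429 V.

V_out ≈ 2.43 V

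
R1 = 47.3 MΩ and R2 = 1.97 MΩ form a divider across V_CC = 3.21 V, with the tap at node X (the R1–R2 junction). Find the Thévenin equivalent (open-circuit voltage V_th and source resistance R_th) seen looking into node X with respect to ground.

V_th ≈ 0.128 V, R_th ≈ 1.89 MΩ

V_th is the unloaded tap voltage: V_CC · R2/(R1+R2) = 3.21 × 0.03998 = 0.1283 V.
With V_CC suppressed (replaced by a short), R_th = R1 ‖ R2 = (47.30 × 1.97)/(47.30 + 1.97) = 1.891 MΩ.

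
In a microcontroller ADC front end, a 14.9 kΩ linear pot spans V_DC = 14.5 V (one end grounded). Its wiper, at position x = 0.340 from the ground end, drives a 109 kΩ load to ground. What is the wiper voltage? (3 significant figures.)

Lower segment x·R_p = 5.066 kΩ; upper segment (1−x)·R_p = 9.834 kΩ.
Lower segment in parallel with the load: 5.066 ‖ 109 = 4.841 kΩ.
Loaded-divider output: V_out = 14.5 × 0.3299 = 4.783 V.

V_out ≈ 4.78 V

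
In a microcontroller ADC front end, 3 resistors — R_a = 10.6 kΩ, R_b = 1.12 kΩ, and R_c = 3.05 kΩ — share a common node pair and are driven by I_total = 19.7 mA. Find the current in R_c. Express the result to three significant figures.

Total conductance ΣG = 1/10.6 + 1/1.12 + 1/3.05 = 1.315 (units of 1/kΩ).
By the current-divider rule, I = I_total · G_k/ΣG = 19.7 × 0.2493 = 4.912 mA.

I ≈ 4.91 mA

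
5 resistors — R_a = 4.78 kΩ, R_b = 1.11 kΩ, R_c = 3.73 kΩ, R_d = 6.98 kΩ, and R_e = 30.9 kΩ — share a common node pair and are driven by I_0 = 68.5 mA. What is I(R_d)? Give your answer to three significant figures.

Conductances: ΣG = 1/4.78 + 1/1.11 + 1/3.73 + 1/6.98 + 1/30.9 = 1.554 (1/kΩ).
R_d takes the fraction G_k/ΣG = 0.1433/1.554 = 0.09220, so I = 68.5 × 0.09220 = 6.316 mA.

I ≈ 6.32 mA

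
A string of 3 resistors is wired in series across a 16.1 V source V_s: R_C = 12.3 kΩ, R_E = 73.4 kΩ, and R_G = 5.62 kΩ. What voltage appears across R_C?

V ≈ 2.17 V

Total series resistance ΣR = 12.3 + 73.4 + 5.62 = 91.32 kΩ.
Voltage divider: V = V_s · (12.30 / 91.32) = 16.1 × 0.1347 = 2.169 V.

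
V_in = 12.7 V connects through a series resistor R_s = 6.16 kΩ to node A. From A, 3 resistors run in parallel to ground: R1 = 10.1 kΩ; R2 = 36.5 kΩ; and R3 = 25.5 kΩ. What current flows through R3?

Equivalent of the parallel group: R_p = 6.038 kΩ.
V_A by voltage divider: V_A = 12.7 × 6.038/(6.16 + 6.038) = 6.286 V.
I(R3) = V_A / R3 = 6.286/25.5 = 0.2465 mA.
(Check via current divider: I_total = 1.041 mA; share G_k/ΣG = 0.2368 → same result.)

I ≈ 0.247 mA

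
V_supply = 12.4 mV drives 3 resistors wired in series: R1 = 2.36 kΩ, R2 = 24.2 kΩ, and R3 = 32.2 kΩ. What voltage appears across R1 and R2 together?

V ≈ 5.60 mV

Series total: ΣR = 2.36 + 24.2 + 32.2 = 58.76 kΩ.
R_{R1..R2} = 2.36 + 24.2 = 26.56 kΩ.
Voltage divider: V = V_supply · (26.56 / 58.76) = 12.4 × 0.4520 = 5.605 mV.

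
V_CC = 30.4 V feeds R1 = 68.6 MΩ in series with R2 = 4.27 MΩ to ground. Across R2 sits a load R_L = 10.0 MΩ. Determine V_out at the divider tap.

First combine the lower leg with the load: R2 ‖ R_L = 2.992 MΩ.
Now apply the divider: V_out = 30.4 × 0.04180 = 1.271 V.

V_out ≈ 1.27 V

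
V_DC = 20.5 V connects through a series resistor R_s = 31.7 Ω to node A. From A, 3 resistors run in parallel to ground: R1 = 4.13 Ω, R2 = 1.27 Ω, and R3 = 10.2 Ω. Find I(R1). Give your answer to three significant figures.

Equivalent of the parallel group: R_p = 0.8869 Ω.
V_A by voltage divider: V_A = 20.5 × 0.8869/(31.7 + 0.8869) = 0.5579 V.
Branch current I = V_A/R1 = 0.5579/4.13 = 0.1351 A.

I ≈ 0.135 A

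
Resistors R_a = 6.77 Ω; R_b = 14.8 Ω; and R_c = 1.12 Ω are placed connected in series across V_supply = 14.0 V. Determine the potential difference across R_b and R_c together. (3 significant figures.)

Total series resistance ΣR = 6.77 + 14.8 + 1.12 = 22.69 Ω.
R_{R_b..R_c} = 14.8 + 1.12 = 15.92 Ω.
By the voltage-divider rule, V = 14.0 × 15.92/22.69 = 9.823 V.

V ≈ 9.82 V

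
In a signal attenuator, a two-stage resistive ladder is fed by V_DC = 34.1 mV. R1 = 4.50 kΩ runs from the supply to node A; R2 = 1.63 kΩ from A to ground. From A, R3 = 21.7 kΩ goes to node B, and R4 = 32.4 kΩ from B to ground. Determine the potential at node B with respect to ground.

V_B ≈ 5.31 mV

Node A sees R2 in parallel with the series input of stage 2, R3 + R4 = 54.10 kΩ.
R2 ‖ (R3+R4) = 1.582 kΩ.
So V_A = 34.1 × 0.2602 = 8.871 mV.
V_B = V_A × 0.5989 = 5.313 mV.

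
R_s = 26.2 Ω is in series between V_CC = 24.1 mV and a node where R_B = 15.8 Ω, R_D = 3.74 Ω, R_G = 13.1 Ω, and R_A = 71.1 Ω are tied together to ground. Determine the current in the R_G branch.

I ≈ 0.153 mA

Parallel bank: R_p = 1/(1/15.8 + 1/3.74 + 1/13.1 + 1/71.1) = 2.375 Ω.
V_A = 24.1 × 2.375/28.57 = 2.003 mV.
I(R_G) = V_A / R_G = 2.003/13.1 = 0.1529 mA.
(Equivalently: I_total = 0.8434 mA, then current-divider fraction G_k/ΣG = 0.1813.)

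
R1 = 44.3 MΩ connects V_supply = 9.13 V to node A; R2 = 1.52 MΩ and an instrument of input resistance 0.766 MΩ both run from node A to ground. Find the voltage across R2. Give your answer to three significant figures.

V_out ≈ 0.104 V

R2 ‖ R_L = (1.52 × 0.766)/(1.52 + 0.766) = 0.5093 MΩ.
Now apply the divider: V_out = 9.13 × 0.01137 = 0.1038 V.
(Unloaded it would be 0.303 V; the load pulls it down.)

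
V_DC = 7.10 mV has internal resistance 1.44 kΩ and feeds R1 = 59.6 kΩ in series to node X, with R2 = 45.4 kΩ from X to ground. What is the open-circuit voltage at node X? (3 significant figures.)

R1' = 1.44 + 59.6 = 61.04 kΩ (source resistance + R1).
Open-circuit (no load on X): V_th = V_DC · R2/(R1' + R2) = 7.10 × 45.4/(61.04 + 45.4) = 3.028 mV.

V_th ≈ 3.03 mV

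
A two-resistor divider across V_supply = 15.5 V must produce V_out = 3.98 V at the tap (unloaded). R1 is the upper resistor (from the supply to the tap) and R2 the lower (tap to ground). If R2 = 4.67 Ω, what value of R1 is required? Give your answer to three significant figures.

R1 ≈ 13.5 Ω

The divider ratio is R2/(R1+R2) = 3.98/15.5 = 0.2568.
R1 = R2·(1/k − 1) = 4.67 × 2.894 = 13.52 Ω.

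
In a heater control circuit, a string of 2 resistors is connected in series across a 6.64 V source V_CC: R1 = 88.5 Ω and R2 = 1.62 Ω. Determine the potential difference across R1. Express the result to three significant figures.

Series total: ΣR = 88.5 + 1.62 = 90.12 Ω.
By the voltage-divider rule, V = 6.64 × 88.50/90.12 = 6.521 V.

V ≈ 6.52 V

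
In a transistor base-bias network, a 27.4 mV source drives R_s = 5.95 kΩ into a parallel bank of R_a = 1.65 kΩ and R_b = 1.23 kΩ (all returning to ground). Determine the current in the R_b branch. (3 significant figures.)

I ≈ 2.36 µA

Parallel bank: R_p = 1/(1/1.65 + 1/1.23) = 0.7047 kΩ.
V_A by voltage divider: V_A = 27.4 × 0.7047/(5.95 + 0.7047) = 2.901 mV.
I(R_b) = V_A / R_b = 2.901/1.23 = 2.359 µA.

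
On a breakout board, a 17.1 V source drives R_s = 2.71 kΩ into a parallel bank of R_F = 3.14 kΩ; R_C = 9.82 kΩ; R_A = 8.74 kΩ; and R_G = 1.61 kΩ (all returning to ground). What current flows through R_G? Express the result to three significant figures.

I ≈ 2.57 mA

Combine the parallel branches: R_p = (1/3.14 + 1/9.82 + 1/8.74 + 1/1.61)⁻¹ = 0.8652 kΩ.
V_A by voltage divider: V_A = 17.1 × 0.8652/(2.71 + 0.8652) = 4.138 V.
Branch current I = V_A/R_G = 4.138/1.61 = 2.570 mA.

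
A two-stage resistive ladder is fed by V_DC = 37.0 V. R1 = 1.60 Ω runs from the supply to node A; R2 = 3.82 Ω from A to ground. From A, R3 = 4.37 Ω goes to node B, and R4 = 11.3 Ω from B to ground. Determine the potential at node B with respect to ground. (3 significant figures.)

V_B ≈ 17.5 V

The second stage (R3 + R4 = 15.67 Ω) loads node A in parallel with R2.
R2 ‖ (R3+R4) = 3.071 Ω.
First divider: V_A = V_DC · 3.071/(1.60 + 3.071) = 24.33 V.
V_B = V_A × 0.7211 = 17.54 V.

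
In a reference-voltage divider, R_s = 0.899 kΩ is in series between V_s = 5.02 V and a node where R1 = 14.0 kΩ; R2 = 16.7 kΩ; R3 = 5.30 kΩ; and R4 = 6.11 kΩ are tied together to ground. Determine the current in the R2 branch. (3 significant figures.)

I ≈ 0.210 mA

Equivalent of the parallel group: R_p = 2.068 kΩ.
Node voltage V_A = V_s · R_p/(R_s + R_p) = 5.02 × 0.6970 = 3.499 V.
Branch current I = V_A/R2 = 3.499/16.7 = 0.2095 mA.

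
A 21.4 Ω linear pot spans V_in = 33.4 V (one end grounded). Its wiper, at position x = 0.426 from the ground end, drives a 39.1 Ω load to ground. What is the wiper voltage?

V_out ≈ 12.5 V

The pot divides into 12.28 Ω above the wiper and 9.116 Ω below.
Lower segment in parallel with the load: 9.116 ‖ 39.1 = 7.393 Ω.
V_out = 33.4 × 7.393/(12.28 + 7.393) = 12.55 V.
(Unloaded: V_out = x·V_in = 14.2 V.)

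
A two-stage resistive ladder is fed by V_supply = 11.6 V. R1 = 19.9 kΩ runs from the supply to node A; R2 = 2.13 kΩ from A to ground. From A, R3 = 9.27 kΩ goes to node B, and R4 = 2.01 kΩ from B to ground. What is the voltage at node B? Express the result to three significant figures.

V_B ≈ 0.171 V

The second stage (R3 + R4 = 11.28 kΩ) loads node A in parallel with R2.
R2 ‖ (R3+R4) = 1.792 kΩ.
V_A = 11.6 × 1.792/(19.9 + 1.792) = 0.9581 V.
Stage 2 is unloaded, so V_B = V_A · R4/(R3+R4) = 0.9581 × 2.01/11.28 = 0.1707 V.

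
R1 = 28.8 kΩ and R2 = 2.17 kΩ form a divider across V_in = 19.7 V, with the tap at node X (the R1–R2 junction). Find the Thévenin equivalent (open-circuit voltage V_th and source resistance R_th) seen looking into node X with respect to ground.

With X open, the divider is unloaded: V_th = 19.7 × 2.17/30.97 = 1.380 V.
With V_in suppressed (replaced by a short), R_th = R1 ‖ R2 = (28.80 × 2.17)/(28.80 + 2.17) = 2.018 kΩ.

V_th ≈ 1.38 V, R_th ≈ 2.02 kΩ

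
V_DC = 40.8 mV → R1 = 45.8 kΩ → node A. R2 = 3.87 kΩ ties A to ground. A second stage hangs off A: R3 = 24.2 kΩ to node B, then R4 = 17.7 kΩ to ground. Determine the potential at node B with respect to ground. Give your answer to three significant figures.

V_B ≈ 1.24 mV

Node A sees R2 in parallel with the series input of stage 2, R3 + R4 = 41.90 kΩ.
Effective lower resistance at A: R2 ‖ 41.90 = 3.543 kΩ.
V_A = 40.8 × 3.543/(45.8 + 3.543) = 2.929 mV.
V_B = V_A × 0.4224 = 1.237 mV.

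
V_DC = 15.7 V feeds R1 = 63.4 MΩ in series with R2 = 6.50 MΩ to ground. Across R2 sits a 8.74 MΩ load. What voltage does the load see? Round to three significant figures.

The load sits in parallel with R2, giving an effective lower resistance R2' = R2·R_L/(R2+R_L) = 3.728 MΩ.
Then V_out = V_DC · R2'/(R1 + R2') = 15.7 × 3.728/67.13 = 0.8718 V.

V_out ≈ 0.872 V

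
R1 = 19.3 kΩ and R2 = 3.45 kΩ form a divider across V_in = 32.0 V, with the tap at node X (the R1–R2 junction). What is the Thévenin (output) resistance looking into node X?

R_th ≈ 2.93 kΩ

Looking into X with the source shorted: R_th = R1·R2/(R1+R2) = 19.30 × 3.45/22.75 = 2.927 kΩ.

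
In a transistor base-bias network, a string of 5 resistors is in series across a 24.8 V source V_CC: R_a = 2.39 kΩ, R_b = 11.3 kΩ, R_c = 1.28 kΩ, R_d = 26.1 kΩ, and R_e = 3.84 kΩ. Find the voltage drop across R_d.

Series total: ΣR = 2.39 + 11.3 + 1.28 + 26.1 + 3.84 = 44.91 kΩ.
V = V_CC · R/ΣR = 24.8 × 0.5812 = 14.41 V.

V ≈ 14.4 V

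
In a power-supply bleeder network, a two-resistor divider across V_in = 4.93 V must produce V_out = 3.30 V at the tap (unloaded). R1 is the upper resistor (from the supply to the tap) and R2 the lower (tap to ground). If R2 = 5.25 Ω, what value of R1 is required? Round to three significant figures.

The divider ratio is R2/(R1+R2) = 3.30/4.93 = 0.6694.
So R1 = R2 · (V_in/V_out − 1) = 5.25 × (4.93/3.30 − 1) = 5.25 × 0.4939 = 2.593 Ω.

R1 ≈ 2.59 Ω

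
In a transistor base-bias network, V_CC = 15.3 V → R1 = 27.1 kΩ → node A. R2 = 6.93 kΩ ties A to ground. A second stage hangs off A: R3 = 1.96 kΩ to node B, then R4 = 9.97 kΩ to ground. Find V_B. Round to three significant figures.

Node A sees R2 in parallel with the series input of stage 2, R3 + R4 = 11.93 kΩ.
R2 ‖ (R3+R4) = 4.384 kΩ.
V_A = 15.3 × 4.384/(27.1 + 4.384) = 2.130 V.
V_B = V_A × 0.8357 = 1.780 V.

V_B ≈ 1.78 V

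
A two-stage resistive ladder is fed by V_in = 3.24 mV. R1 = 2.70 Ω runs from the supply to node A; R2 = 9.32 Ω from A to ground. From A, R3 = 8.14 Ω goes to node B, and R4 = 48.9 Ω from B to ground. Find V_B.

V_B ≈ 2.08 mV

The second stage (R3 + R4 = 57.04 Ω) loads node A in parallel with R2.
R2 ‖ (R3+R4) = 8.011 Ω.
So V_A = 3.24 × 0.7479 = 2.423 mV.
Stage 2 is unloaded, so V_B = V_A · R4/(R3+R4) = 2.423 × 48.9/57.04 = 2.077 mV.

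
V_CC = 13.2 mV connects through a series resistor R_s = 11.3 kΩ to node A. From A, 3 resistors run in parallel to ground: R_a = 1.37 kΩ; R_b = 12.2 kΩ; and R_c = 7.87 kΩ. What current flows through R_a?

I ≈ 0.830 µA

Combine the parallel branches: R_p = (1/1.37 + 1/12.2 + 1/7.87)⁻¹ = 1.065 kΩ.
Node voltage V_A = V_CC · R_p/(R_s + R_p) = 13.2 × 0.08613 = 1.137 mV.
I(R_a) = V_A / R_a = 1.137/1.37 = 0.8299 µA.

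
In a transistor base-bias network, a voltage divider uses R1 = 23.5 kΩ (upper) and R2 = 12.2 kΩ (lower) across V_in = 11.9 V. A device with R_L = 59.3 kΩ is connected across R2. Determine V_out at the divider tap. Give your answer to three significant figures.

V_out ≈ 3.58 V

R2 ‖ R_L = (12.2 × 59.3)/(12.2 + 59.3) = 10.12 kΩ.
Voltage divider with the loaded lower leg: V_out = 11.9 × 10.12/(23.5 + 10.12) = 11.9 × 0.3010 = 3.582 V.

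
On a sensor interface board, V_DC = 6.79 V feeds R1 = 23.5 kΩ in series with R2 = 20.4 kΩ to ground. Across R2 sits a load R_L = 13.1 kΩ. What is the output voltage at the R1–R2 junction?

First combine the lower leg with the load: R2 ‖ R_L = 7.977 kΩ.
Now apply the divider: V_out = 6.79 × 0.2534 = 1.721 V.
(Unloaded it would be 3.16 V; the load pulls it down.)

V_out ≈ 1.72 V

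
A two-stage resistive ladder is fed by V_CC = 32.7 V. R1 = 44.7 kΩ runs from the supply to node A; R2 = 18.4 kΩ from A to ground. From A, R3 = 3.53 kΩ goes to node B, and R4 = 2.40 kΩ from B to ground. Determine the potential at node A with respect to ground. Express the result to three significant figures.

The second stage (R3 + R4 = 5.930 kΩ) loads node A in parallel with R2.
Effective lower resistance at A: R2 ‖ 5.930 = 4.485 kΩ.
First divider: V_A = V_CC · 4.485/(44.7 + 4.485) = 2.982 V.

V_A ≈ 2.98 V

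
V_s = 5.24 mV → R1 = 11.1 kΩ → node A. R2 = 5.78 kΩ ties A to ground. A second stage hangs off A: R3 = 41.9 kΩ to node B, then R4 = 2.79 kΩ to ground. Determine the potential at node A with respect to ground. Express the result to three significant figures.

V_A ≈ 1.65 mV

Looking into the second stage from A: R3 + R4 = 44.69 kΩ appears in parallel with R2.
R2 ‖ (R3+R4) = 5.118 kΩ.
So V_A = 5.24 × 0.3156 = 1.654 mV.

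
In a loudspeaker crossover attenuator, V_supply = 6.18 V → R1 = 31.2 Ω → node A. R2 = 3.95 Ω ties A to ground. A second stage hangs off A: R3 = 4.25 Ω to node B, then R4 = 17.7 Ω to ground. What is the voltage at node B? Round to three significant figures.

V_B ≈ 0.483 V

Looking into the second stage from A: R3 + R4 = 21.95 Ω appears in parallel with R2.
R2 ‖ (R3+R4) = 3.348 Ω.
So V_A = 6.18 × 0.09690 = 0.5988 V.
Stage 2 is unloaded, so V_B = V_A · R4/(R3+R4) = 0.5988 × 17.7/21.95 = 0.4829 V.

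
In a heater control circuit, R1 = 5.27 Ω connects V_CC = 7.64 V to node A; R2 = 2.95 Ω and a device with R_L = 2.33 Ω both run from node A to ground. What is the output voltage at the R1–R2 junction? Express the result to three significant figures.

R2 ‖ R_L = (2.95 × 2.33)/(2.95 + 2.33) = 1.302 Ω.
Voltage divider with the loaded lower leg: V_out = 7.64 × 1.302/(5.27 + 1.302) = 7.64 × 0.1981 = 1.513 V.

V_out ≈ 1.51 V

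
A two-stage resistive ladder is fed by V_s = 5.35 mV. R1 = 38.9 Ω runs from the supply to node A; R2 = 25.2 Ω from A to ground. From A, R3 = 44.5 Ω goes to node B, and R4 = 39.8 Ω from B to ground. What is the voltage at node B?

V_B ≈ 0.841 mV

Looking into the second stage from A: R3 + R4 = 84.30 Ω appears in parallel with R2.
Effective lower resistance at A: R2 ‖ 84.30 = 19.40 Ω.
So V_A = 5.35 × 0.3328 = 1.780 mV.
Then the unloaded second divider: V_B = V_A × R4/(R3+R4) = 1.780 × 0.4721 = 0.8405 mV.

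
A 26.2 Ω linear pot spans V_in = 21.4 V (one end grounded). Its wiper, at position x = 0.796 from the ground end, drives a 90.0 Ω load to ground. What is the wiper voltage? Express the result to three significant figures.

Split the track: R_lower = x·R_p = 20.86 Ω, R_upper = (1−x)·R_p = 5.345 Ω.
R_L loads the lower segment: effective lower R = 16.93 Ω.
Then V_out = V_in · 16.93/(5.345 + 16.93) = 16.27 V.

V_out ≈ 16.3 V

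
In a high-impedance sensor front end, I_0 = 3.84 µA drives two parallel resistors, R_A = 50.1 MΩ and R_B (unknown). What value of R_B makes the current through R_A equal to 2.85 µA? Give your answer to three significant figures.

R_B ≈ 144 MΩ

The fraction through R_A equals R_B/(R_A+R_B).
2.85/3.84 = R_B/(R_A + R_B) → R_B = R_A · (0.7422)/(1 − 0.7422) = 50.1 × 2.879 = 144.2 MΩ.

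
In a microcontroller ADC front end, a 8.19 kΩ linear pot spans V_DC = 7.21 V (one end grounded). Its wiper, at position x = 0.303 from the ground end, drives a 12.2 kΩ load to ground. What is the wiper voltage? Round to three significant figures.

Lower segment x·R_p = 2.482 kΩ; upper segment (1−x)·R_p = 5.708 kΩ.
R_L loads the lower segment: effective lower R = 2.062 kΩ.
Loaded-divider output: V_out = 7.21 × 0.2654 = 1.913 V.

V_out ≈ 1.91 V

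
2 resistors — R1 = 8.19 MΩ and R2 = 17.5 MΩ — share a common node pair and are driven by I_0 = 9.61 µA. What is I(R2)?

I ≈ 3.06 µA

With just two branches, the current splits inversely with resistance.
I(R2) = 9.61 × 8.19/(8.19 + 17.5) = 9.61 × 0.3188 = 3.064 µA.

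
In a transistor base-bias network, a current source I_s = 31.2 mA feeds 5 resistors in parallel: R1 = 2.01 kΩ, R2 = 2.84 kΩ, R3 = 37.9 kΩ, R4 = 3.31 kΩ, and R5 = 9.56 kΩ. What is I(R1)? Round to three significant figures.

ΣG = 1/2.01 + 1/2.84 + 1/37.9 + 1/3.31 + 1/9.56 = 1.283.
R1 takes the fraction G_k/ΣG = 0.4975/1.283 = 0.3879, so I = 31.2 × 0.3879 = 12.10 mA.

I ≈ 12.1 mA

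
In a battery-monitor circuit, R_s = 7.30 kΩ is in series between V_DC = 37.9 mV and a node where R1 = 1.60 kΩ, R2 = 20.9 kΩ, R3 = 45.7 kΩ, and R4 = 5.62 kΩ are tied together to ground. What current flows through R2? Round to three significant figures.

Equivalent of the parallel group: R_p = 1.146 kΩ.
V_A = 37.9 × 1.146/8.446 = 5.142 mV.
Branch current I = V_A/R2 = 5.142/20.9 = 0.2460 µA.

I ≈ 0.246 µA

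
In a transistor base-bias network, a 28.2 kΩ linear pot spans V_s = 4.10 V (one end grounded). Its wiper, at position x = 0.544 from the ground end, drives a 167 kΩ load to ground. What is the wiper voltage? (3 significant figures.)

V_out ≈ 2.14 V

Split the track: R_lower = x·R_p = 15.34 kΩ, R_upper = (1−x)·R_p = 12.86 kΩ.
Lower segment in parallel with the load: 15.34 ‖ 167 = 14.05 kΩ.
Loaded-divider output: V_out = 4.10 × 0.5221 = 2.141 V.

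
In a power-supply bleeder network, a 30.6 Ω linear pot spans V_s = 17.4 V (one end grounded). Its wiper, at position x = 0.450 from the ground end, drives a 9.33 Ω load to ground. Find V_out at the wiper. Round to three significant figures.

V_out ≈ 4.32 V

The pot divides into 16.83 Ω above the wiper and 13.77 Ω below.
Lower segment in parallel with the load: 13.77 ‖ 9.33 = 5.562 Ω.
Loaded-divider output: V_out = 17.4 × 0.2484 = 4.322 V.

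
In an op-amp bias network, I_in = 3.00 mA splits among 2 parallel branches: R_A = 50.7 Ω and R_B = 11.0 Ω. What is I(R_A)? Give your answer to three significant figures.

I ≈ 0.535 mA

For two parallel branches, I_k = I_in · (other R)/(sum of R).
So I = 3.00 × 11.0/61.70 = 0.5348 mA.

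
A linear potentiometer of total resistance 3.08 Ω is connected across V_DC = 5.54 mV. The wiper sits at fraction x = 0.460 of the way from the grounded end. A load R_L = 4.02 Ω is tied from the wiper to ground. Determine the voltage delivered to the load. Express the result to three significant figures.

The pot divides into 1.663 Ω above the wiper and 1.417 Ω below.
(x·R_p) ‖ R_L = 1.048 Ω.
V_out = 5.54 × 1.048/(1.663 + 1.048) = 2.141 mV.
(Unloaded: V_out = x·V_DC = 2.55 mV.)

V_out ≈ 2.14 mV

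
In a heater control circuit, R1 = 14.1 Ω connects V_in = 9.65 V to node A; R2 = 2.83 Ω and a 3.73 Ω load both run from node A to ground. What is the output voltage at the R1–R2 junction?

R2 ‖ R_L = (2.83 × 3.73)/(2.83 + 3.73) = 1.609 Ω.
Now apply the divider: V_out = 9.65 × 0.1024 = 0.9885 V.

V_out ≈ 0.988 V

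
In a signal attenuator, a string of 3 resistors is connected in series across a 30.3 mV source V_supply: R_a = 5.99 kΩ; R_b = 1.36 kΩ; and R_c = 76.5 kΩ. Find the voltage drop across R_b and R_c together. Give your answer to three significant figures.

ΣR = 5.99 + 1.36 + 76.5 = 83.85 kΩ.
R_{R_b..R_c} = 1.36 + 76.5 = 77.86 kΩ.
By the voltage-divider rule, V = 30.3 × 77.86/83.85 = 28.14 mV.

V ≈ 28.1 mV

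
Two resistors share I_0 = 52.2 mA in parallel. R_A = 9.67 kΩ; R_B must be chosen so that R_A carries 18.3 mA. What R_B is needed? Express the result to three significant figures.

In a two-way split, I_A/I_0 = R_B/(R_A + R_B).
With f = 0.3506, R_B = R_A · f/(1−f) = 9.67 × 0.5398 = 5.220 kΩ.

R_B ≈ 5.22 kΩ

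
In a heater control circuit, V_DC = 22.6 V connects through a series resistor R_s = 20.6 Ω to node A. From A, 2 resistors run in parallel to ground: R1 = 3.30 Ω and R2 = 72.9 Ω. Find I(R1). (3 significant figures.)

I ≈ 0.910 A

Parallel bank: R_p = 1/(1/3.30 + 1/72.9) = 3.157 Ω.
V_A by voltage divider: V_A = 22.6 × 3.157/(20.6 + 3.157) = 3.003 V.
Branch current I = V_A/R1 = 3.003/3.30 = 0.9101 A.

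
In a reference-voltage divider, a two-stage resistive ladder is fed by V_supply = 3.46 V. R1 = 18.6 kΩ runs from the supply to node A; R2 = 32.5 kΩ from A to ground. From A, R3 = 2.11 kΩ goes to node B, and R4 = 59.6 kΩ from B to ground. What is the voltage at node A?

Looking into the second stage from A: R3 + R4 = 61.71 kΩ appears in parallel with R2.
R2 ‖ (R3+R4) = 21.29 kΩ.
So V_A = 3.46 × 0.5337 = 1.847 V.

V_A ≈ 1.85 V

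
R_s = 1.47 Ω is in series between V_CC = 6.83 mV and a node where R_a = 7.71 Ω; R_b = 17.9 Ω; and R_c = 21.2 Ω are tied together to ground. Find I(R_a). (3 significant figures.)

Parallel bank: R_p = 1/(1/7.71 + 1/17.9 + 1/21.2) = 4.297 Ω.
Node voltage V_A = V_CC · R_p/(R_s + R_p) = 6.83 × 0.7451 = 5.089 mV.
Branch current I = V_A/R_a = 5.089/7.71 = 0.6600 mA.
(Equivalently: I_total = 1.184 mA, then current-divider fraction G_k/ΣG = 0.5573.)

I ≈ 0.660 mA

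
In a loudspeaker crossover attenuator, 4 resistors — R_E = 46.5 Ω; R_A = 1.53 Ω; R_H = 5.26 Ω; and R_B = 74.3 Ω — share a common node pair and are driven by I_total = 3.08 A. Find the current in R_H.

I ≈ 0.666 A

Total conductance ΣG = 1/46.5 + 1/1.53 + 1/5.26 + 1/74.3 = 0.8787 (units of 1/Ω).
By the current-divider rule, I = I_total · G_k/ΣG = 3.08 × 0.2164 = 0.6664 A.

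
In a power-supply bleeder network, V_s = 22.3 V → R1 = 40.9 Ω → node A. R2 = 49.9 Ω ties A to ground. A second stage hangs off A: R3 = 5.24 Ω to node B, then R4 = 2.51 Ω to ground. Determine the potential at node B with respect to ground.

Node A sees R2 in parallel with the series input of stage 2, R3 + R4 = 7.750 Ω.
R2 ‖ (R3+R4) = 6.708 Ω.
So V_A = 22.3 × 0.1409 = 3.142 V.
Then the unloaded second divider: V_B = V_A × R4/(R3+R4) = 3.142 × 0.3239 = 1.018 V.

V_B ≈ 1.02 V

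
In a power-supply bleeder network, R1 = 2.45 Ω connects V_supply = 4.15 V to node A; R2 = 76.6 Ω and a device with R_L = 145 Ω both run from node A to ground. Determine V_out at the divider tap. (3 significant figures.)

The load sits in parallel with R2, giving an effective lower resistance R2' = R2·R_L/(R2+R_L) = 50.12 Ω.
Voltage divider with the loaded lower leg: V_out = 4.15 × 50.12/(2.45 + 50.12) = 4.15 × 0.9534 = 3.957 V.

V_out ≈ 3.96 V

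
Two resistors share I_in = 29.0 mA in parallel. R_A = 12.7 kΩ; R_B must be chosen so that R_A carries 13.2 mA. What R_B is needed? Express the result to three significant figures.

The fraction through R_A equals R_B/(R_A+R_B).
With f = 0.4552, R_B = R_A · f/(1−f) = 12.7 × 0.8354 = 10.61 kΩ.

R_B ≈ 10.6 kΩ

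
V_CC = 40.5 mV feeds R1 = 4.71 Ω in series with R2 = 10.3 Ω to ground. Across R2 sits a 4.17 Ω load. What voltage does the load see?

The load sits in parallel with R2, giving an effective lower resistance R2' = R2·R_L/(R2+R_L) = 2.968 Ω.
Then V_out = V_CC · R2'/(R1 + R2') = 40.5 × 2.968/7.678 = 15.66 mV.

V_out ≈ 15.7 mV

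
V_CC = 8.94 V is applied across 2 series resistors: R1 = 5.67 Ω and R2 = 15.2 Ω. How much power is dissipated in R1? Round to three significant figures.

P ≈ 1.04 W

Series current I = V_CC/ΣR = 8.94/20.87 = 0.4284 A.
P = I²R = 0.1835 × 5.67 = 1.040 W.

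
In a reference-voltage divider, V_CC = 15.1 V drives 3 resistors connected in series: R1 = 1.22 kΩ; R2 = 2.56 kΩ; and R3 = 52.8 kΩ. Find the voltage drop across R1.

V ≈ 0.326 V

Series total: ΣR = 1.22 + 2.56 + 52.8 = 56.58 kΩ.
Voltage divider: V = V_CC · (1.220 / 56.58) = 15.1 × 0.02156 = 0.3256 V.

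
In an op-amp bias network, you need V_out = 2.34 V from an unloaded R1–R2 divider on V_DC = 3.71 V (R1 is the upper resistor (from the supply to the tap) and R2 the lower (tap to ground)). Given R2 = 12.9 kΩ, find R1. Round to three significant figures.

The divider ratio is R2/(R1+R2) = 2.34/3.71 = 0.6307.
So R1 = R2 · (V_DC/V_out − 1) = 12.9 × (3.71/2.34 − 1) = 12.9 × 0.5855 = 7.553 kΩ.

R1 ≈ 7.55 kΩ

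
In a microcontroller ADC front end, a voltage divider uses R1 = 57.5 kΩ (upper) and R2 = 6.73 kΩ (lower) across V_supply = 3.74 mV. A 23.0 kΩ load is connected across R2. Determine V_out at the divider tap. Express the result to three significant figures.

First combine the lower leg with the load: R2 ‖ R_L = 5.207 kΩ.
Then V_out = V_supply · R2'/(R1 + R2') = 3.74 × 5.207/62.71 = 0.3105 mV.

V_out ≈ 0.311 mV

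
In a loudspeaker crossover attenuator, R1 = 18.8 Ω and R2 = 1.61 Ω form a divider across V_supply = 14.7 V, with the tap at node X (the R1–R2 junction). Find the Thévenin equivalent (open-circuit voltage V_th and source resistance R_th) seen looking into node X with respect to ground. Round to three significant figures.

V_th ≈ 1.16 V, R_th ≈ 1.48 Ω

V_th is the unloaded tap voltage: V_supply · R2/(R1+R2) = 14.7 × 0.07888 = 1.160 V.
Looking into X with the source shorted: R_th = R1·R2/(R1+R2) = 18.80 × 1.61/20.41 = 1.483 Ω.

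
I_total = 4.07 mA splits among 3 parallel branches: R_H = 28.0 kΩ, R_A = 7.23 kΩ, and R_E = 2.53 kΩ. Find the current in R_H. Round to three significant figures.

I ≈ 0.255 mA

Conductances: ΣG = 1/28.0 + 1/7.23 + 1/2.53 = 0.5693 (1/kΩ).
Current divider: I(R_H) = I_total · G_k/ΣG = 4.07 × (0.03571/0.5693) = 4.07 × 0.06274 = 0.2553 mA.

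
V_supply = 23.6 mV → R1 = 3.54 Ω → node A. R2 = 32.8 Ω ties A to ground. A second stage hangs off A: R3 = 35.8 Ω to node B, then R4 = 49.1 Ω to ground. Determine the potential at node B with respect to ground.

The second stage (R3 + R4 = 84.90 Ω) loads node A in parallel with R2.
R2 ‖ (R3+R4) = 23.66 Ω.
V_A = 23.6 × 23.66/(3.54 + 23.66) = 20.53 mV.
Then the unloaded second divider: V_B = V_A × R4/(R3+R4) = 20.53 × 0.5783 = 11.87 mV.

V_B ≈ 11.9 mV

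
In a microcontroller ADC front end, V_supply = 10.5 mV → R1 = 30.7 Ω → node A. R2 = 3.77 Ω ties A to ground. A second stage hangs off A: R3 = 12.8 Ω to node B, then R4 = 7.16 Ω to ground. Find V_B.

V_B ≈ 0.353 mV

Looking into the second stage from A: R3 + R4 = 19.96 Ω appears in parallel with R2.
Effective lower resistance at A: R2 ‖ 19.96 = 3.171 Ω.
So V_A = 10.5 × 0.09362 = 0.9830 mV.
Stage 2 is unloaded, so V_B = V_A · R4/(R3+R4) = 0.9830 × 7.16/19.96 = 0.3526 mV.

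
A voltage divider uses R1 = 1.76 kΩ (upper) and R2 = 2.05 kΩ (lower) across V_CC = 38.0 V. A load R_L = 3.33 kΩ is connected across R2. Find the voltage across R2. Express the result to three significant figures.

V_out ≈ 15.9 V

First combine the lower leg with the load: R2 ‖ R_L = 1.269 kΩ.
Now apply the divider: V_out = 38.0 × 0.4189 = 15.92 V.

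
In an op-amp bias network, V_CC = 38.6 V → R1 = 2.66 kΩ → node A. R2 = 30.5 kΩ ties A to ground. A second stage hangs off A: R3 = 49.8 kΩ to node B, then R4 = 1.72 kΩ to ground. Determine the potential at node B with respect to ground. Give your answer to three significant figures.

V_B ≈ 1.13 V

Node A sees R2 in parallel with the series input of stage 2, R3 + R4 = 51.52 kΩ.
R2 ‖ (R3+R4) = 19.16 kΩ.
V_A = 38.6 × 19.16/(2.66 + 19.16) = 33.89 V.
Stage 2 is unloaded, so V_B = V_A · R4/(R3+R4) = 33.89 × 1.72/51.52 = 1.132 V.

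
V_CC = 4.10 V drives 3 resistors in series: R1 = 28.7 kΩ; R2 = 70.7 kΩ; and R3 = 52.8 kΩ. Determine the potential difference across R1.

V ≈ 0.773 V

Total series resistance ΣR = 28.7 + 70.7 + 52.8 = 152.2 kΩ.
V = V_CC · R/ΣR = 4.10 × 0.1886 = 0.7731 V.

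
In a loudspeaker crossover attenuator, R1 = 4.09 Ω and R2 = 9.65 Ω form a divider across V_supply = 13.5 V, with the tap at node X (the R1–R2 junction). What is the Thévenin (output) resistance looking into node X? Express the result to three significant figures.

R_th ≈ 2.87 Ω

With V_supply suppressed (replaced by a short), R_th = R1 ‖ R2 = (4.090 × 9.65)/(4.090 + 9.65) = 2.873 Ω.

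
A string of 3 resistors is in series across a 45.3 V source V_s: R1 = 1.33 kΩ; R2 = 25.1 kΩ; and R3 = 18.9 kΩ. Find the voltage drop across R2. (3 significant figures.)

V ≈ 25.1 V

Total series resistance ΣR = 1.33 + 25.1 + 18.9 = 45.33 kΩ.
V = V_s · R/ΣR = 45.3 × 0.5537 = 25.08 V.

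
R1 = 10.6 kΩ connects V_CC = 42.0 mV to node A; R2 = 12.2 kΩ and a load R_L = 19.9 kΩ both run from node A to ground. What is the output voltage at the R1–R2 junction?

V_out ≈ 17.5 mV

R2 ‖ R_L = (12.2 × 19.9)/(12.2 + 19.9) = 7.563 kΩ.
Then V_out = V_CC · R2'/(R1 + R2') = 42.0 × 7.563/18.16 = 17.49 mV.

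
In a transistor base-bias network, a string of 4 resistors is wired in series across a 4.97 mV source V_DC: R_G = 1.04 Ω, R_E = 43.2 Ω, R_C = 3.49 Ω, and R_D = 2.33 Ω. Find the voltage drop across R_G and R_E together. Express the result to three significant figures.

V ≈ 4.39 mV

ΣR = 1.04 + 43.2 + 3.49 + 2.33 = 50.06 Ω.
R_{R_G..R_E} = 1.04 + 43.2 = 44.24 Ω.
By the voltage-divider rule, V = 4.97 × 44.24/50.06 = 4.392 mV.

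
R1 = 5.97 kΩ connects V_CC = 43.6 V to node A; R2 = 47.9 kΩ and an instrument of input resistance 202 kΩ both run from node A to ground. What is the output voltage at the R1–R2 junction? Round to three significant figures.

First combine the lower leg with the load: R2 ‖ R_L = 38.72 kΩ.
Then V_out = V_CC · R2'/(R1 + R2') = 43.6 × 38.72/44.69 = 37.78 V.
(Unloaded it would be 38.8 V; the load pulls it down.)

V_out ≈ 37.8 V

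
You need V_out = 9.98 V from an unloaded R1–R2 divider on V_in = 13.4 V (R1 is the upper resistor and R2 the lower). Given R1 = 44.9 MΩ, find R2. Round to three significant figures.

Required fraction k = V_out/V_in = 0.7448.
Rearranging, R2 = R1·k/(1−k) = 44.9 × 2.918 = 131.0 MΩ.

R2 ≈ 131 MΩ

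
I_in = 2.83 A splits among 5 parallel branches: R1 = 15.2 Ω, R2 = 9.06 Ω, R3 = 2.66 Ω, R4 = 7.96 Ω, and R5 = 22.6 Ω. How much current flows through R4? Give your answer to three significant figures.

I ≈ 0.492 A

Total conductance ΣG = 1/15.2 + 1/9.06 + 1/2.66 + 1/7.96 + 1/22.6 = 0.7220 (units of 1/Ω).
By the current-divider rule, I = I_in · G_k/ΣG = 2.83 × 0.1740 = 0.4924 A.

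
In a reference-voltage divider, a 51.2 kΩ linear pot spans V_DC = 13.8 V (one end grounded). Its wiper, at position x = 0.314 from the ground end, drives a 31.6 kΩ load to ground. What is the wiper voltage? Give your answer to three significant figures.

V_out ≈ 3.21 V

The pot divides into 35.12 kΩ above the wiper and 16.08 kΩ below.
(x·R_p) ‖ R_L = 10.66 kΩ.
Then V_out = V_DC · 10.66/(35.12 + 10.66) = 3.212 V.
(Unloaded: V_out = x·V_DC = 4.33 V.)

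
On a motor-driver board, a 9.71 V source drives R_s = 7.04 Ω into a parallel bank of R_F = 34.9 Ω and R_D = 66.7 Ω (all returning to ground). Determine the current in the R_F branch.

I ≈ 0.213 A

Equivalent of the parallel group: R_p = 22.91 Ω.
Node voltage V_A = V_DC · R_p/(R_s + R_p) = 9.71 × 0.7650 = 7.428 V.
Branch current I = V_A/R_F = 7.428/34.9 = 0.2128 A.
(Equivalently: I_total = 0.3242 A, then current-divider fraction G_k/ΣG = 0.6565.)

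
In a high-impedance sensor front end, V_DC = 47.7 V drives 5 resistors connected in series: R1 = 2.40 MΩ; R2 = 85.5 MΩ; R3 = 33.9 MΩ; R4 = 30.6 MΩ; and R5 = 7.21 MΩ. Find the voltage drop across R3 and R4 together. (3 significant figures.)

ΣR = 2.40 + 85.5 + 33.9 + 30.6 + 7.21 = 159.6 MΩ.
R_{R3..R4} = 33.9 + 30.6 = 64.50 MΩ.
Voltage divider: V = V_DC · (64.50 / 159.6) = 47.7 × 0.4041 = 19.28 V.

V ≈ 19.3 V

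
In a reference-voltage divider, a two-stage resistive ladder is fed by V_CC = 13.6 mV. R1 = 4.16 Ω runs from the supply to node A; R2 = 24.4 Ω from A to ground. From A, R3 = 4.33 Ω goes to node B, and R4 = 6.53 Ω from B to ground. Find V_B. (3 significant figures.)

Node A sees R2 in parallel with the series input of stage 2, R3 + R4 = 10.86 Ω.
R2 ‖ (R3+R4) = 7.515 Ω.
V_A = 13.6 × 7.515/(4.16 + 7.515) = 8.754 mV.
Then the unloaded second divider: V_B = V_A × R4/(R3+R4) = 8.754 × 0.6013 = 5.264 mV.

V_B ≈ 5.26 mV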